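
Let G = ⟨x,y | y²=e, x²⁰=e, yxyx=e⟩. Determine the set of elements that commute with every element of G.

An element z ∈ Z(G) iff z commutes with every generator.
For example x¹⁰ is central: (x¹⁰)·x = x¹¹ = x·(x¹⁰); (x¹⁰)·y = x¹⁰y = y·(x¹⁰).
Whereas x ∉ Z(G) since x·y = xy ≠ x¹⁹y = y·x.
Checking each of the 40 elements this way gives Z(G) = {e, x¹⁰}, of order 2.

Answer: {e, x¹⁰}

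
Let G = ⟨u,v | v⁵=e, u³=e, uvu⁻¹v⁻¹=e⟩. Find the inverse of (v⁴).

The order of (v⁴) is 5 (smallest k with (v⁴)ᵏ = e), so (v⁴)⁻¹ = (v⁴)⁴ = v.
Check: (v⁴) · v → (v⁴) · v = e, giving e as required.

Answer: v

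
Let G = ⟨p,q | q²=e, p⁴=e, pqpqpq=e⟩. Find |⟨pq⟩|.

|⟨pq⟩| equals the order of pq. Compute successive powers until reaching e:
  (pq)¹ = pq, (pq)² = qp³, (pq)³ = e.
The smallest positive k with (pq)ᵏ = e is 3, so |⟨pq⟩| = 3.

Answer: 3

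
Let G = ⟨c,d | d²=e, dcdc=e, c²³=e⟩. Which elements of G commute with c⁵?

⟨c⁵⟩ ⊆ C_G(c⁵) since powers of c⁵ commute with c⁵; so |C_G(c⁵)| ≥ |⟨c⁵⟩| = 23.
By orbit–stabilizer, |C_G(c⁵)| = |G| / |conj. class of c⁵| = 46 / 2 = 23.
The 23 elements commuting with c⁵ are {e, c, c², c³, c⁴, c⁵, c⁶, c⁷, c⁸, c⁹, c¹⁰, c¹¹, c¹², c¹³, c¹⁴, c¹⁵, c¹⁶, c¹⁷, c¹⁸, c¹⁹, c²⁰, c²¹, c²²}.

Answer: {e, c, c², c³, c⁴, c⁵, c⁶, c⁷, c⁸, c⁹, c¹⁰, c¹¹, c¹², c¹³, c¹⁴, c¹⁵, c¹⁶, c¹⁷, c¹⁸, c¹⁹, c²⁰, c²¹, c²²}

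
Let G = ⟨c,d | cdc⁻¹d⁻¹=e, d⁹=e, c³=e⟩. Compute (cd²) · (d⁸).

Compute (cd²) · (d⁸) by multiplying left to right and reducing via the relations at each step:
  (cd²) · d⁸ = cd

Answer: cd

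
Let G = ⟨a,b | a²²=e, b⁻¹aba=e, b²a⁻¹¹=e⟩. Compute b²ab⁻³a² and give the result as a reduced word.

Multiply left to right, reducing at each step:
  (a¹¹) · a = a¹²
  (a¹²) · b⁻³ = ab⁻¹
  (ab⁻¹) · a² = a¹⁰b

Answer: a¹⁰b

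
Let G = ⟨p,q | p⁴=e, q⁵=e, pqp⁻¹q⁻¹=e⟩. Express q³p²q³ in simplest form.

Multiply left to right, reducing at each step:
  (q³) · p² = p²q³
  (p²q³) · q³ = p²q

Answer: p²q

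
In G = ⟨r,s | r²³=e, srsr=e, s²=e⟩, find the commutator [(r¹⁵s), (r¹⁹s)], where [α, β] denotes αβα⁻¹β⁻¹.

[(r¹⁵s), (r¹⁹s)] = (r¹⁵s)·(r¹⁹s)·(r¹⁵s)⁻¹·(r¹⁹s)⁻¹.
  (r¹⁵s) · (r¹⁹s) = r¹⁹
  (r¹⁹) · (r¹⁵s) = r¹¹s
  (r¹¹s) · (r¹⁹s) = r¹⁵

Answer: r¹⁵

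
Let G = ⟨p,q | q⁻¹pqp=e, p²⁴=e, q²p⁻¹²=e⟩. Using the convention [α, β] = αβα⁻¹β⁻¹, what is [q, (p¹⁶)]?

[q, (p¹⁶)] = q·(p¹⁶)·q⁻¹·(p¹⁶)⁻¹.
  q · (p¹⁶) = p⁸q
  (p⁸q) · (q⁻¹) = p⁸
  (p⁸) · (p⁸) = p¹⁶

Answer: p¹⁶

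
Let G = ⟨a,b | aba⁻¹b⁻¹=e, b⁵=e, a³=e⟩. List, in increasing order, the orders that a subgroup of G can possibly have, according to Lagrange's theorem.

|G| = 15 = 3 · 5. By Lagrange's theorem the order of any subgroup divides 15; the divisors of 15 are 1, 3, 5, 15.

Answer: 1, 3, 5, 15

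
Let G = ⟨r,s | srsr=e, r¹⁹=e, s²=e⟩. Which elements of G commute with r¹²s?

⟨r¹²s⟩ ⊆ C_G(r¹²s) since powers of r¹²s commute with r¹²s; so |C_G(r¹²s)| ≥ |⟨r¹²s⟩| = 2.
By orbit–stabilizer, |C_G(r¹²s)| = |G| / |conj. class of r¹²s| = 38 / 19 = 2.
The 2 elements commuting with r¹²s are {e, r¹²s}.

Answer: {e, r¹²s}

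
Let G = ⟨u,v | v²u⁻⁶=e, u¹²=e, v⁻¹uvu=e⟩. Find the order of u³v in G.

Compute successive powers until reaching e:
  (u³v)¹ = u³v, (u³v)² = u⁶, (u³v)³ = u³v⁻¹, (u³v)⁴ = e.
The smallest positive k with (u³v)ᵏ = e is 4.

Answer: 4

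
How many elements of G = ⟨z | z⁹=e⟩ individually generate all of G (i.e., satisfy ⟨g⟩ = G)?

G is cyclic of order 9. An element generates G iff its order is 9, and a cyclic group of order 9 has exactly φ(9) = 6 such elements.

Answer: 6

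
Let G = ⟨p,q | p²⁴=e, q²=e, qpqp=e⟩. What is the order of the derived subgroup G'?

G' = [G, G] is generated by all commutators. The generator-pair commutators are: [p, q] = p².
The subgroup they normally generate is {e, p², p⁴, p⁶, p⁸, p¹⁰, p¹², p¹⁴, p¹⁶, p¹⁸, p²⁰, p²²}, of order 12.
Check: |G/G'| = 48/12 = 4 is the order of the abelianisation.

Answer: 12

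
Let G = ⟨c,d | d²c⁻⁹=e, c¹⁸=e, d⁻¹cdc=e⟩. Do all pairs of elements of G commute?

c·d = cd but d·c = c⁸d⁻¹, so c·d ≠ d·c and G is not abelian.

Answer: No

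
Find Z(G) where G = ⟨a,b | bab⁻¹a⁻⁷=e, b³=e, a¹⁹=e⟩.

An element z ∈ Z(G) iff z commutes with every generator.
For example e is central: e·a = a = a·e; e·b = b = b·e.
Whereas a ∉ Z(G) since a·b = ab ≠ a⁷b = b·a.
Checking each of the 57 elements this way gives Z(G) = {e}, of order 1.

Answer: {e}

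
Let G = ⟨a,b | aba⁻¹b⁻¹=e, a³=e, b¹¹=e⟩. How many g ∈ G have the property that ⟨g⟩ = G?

G is cyclic of order 33. An element generates G iff its order is 33, and a cyclic group of order 33 has exactly φ(33) = 20 such elements.

Answer: 20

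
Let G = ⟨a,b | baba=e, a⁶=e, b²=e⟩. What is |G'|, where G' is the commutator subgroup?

G' = [G, G] is generated by all commutators. The generator-pair commutators are: [a, b] = a².
The subgroup they normally generate is {e, a², a⁴}, of order 3.
Check: |G/G'| = 12/3 = 4 is the order of the abelianisation.

Answer: 3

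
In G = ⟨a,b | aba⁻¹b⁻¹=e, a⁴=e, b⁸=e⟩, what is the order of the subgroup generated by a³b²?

|⟨a³b²⟩| equals the order of a³b². Compute successive powers until reaching e:
  (a³b²)¹ = a³b², (a³b²)² = a²b⁴, (a³b²)³ = ab⁶, (a³b²)⁴ = e.
The smallest positive k with (a³b²)ᵏ = e is 4, so |⟨a³b²⟩| = 4.

Answer: 4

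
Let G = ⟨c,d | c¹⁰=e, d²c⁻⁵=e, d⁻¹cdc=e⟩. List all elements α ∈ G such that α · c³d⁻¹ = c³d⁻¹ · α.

⟨c³d⁻¹⟩ ⊆ C_G(c³d⁻¹) since powers of c³d⁻¹ commute with c³d⁻¹; so |C_G(c³d⁻¹)| ≥ |⟨c³d⁻¹⟩| = 4.
By orbit–stabilizer, |C_G(c³d⁻¹)| = |G| / |conj. class of c³d⁻¹| = 20 / 5 = 4.
The 4 elements commuting with c³d⁻¹ are {e, c⁵, c³d, c³d⁻¹}.

Answer: {e, c⁵, c³d, c³d⁻¹}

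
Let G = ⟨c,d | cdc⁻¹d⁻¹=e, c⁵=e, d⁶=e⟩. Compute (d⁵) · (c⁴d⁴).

Compute (d⁵) · (c⁴d⁴) by multiplying left to right and reducing via the relations at each step:
  (d⁵) · c⁴ = c⁴d⁵
  (c⁴d⁵) · d⁴ = c⁴d³

Answer: c⁴d³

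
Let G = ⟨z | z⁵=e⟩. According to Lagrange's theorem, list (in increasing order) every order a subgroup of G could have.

|G| = 5 = 5. By Lagrange's theorem the order of any subgroup divides 5; the divisors of 5 are 1, 5.

Answer: 1, 5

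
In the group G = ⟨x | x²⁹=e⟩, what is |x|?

Compute successive powers until reaching e:
  x¹ = x, x² = x², x³ = x³, x⁴ = x⁴, x⁵ = x⁵, x⁶ = x⁶, x⁷ = x⁷, x⁸ = x⁸, x⁹ = x⁹, x¹⁰ = x¹⁰, x¹¹ = x¹¹, x¹² = x¹², x¹³ = x¹³, x¹⁴ = x¹⁴, x¹⁵ = x¹⁵, x¹⁶ = x¹⁶, x¹⁷ = x¹⁷, x¹⁸ = x¹⁸, x¹⁹ = x¹⁹, x²⁰ = x²⁰, x²¹ = x²¹, x²² = x²², x²³ = x²³, x²⁴ = x²⁴, x²⁵ = x²⁵, x²⁶ = x²⁶, x²⁷ = x²⁷, x²⁸ = x²⁸, x²⁹ = e.
The smallest positive k with xᵏ = e is 29.

Answer: 29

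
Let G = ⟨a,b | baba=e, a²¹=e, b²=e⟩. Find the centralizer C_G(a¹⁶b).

⟨a¹⁶b⟩ ⊆ C_G(a¹⁶b) since powers of a¹⁶b commute with a¹⁶b; so |C_G(a¹⁶b)| ≥ |⟨a¹⁶b⟩| = 2.
By orbit–stabilizer, |C_G(a¹⁶b)| = |G| / |conj. class of a¹⁶b| = 42 / 21 = 2.
The 2 elements commuting with a¹⁶b are {e, a¹⁶b}.

Answer: {e, a¹⁶b}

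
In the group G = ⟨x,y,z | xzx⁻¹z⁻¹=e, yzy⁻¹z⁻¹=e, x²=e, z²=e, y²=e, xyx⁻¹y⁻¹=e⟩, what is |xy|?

Compute successive powers until reaching e:
  (xy)¹ = xy, (xy)² = e.
The smallest positive k with (xy)ᵏ = e is 2.

Answer: 2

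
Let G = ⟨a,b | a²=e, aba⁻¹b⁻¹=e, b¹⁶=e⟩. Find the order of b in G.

Compute successive powers until reaching e:
  b¹ = b, b² = b², b³ = b³, b⁴ = b⁴, b⁵ = b⁵, b⁶ = b⁶, b⁷ = b⁷, b⁸ = b⁸, b⁹ = b⁹, b¹⁰ = b¹⁰, b¹¹ = b¹¹, b¹² = b¹², b¹³ = b¹³, b¹⁴ = b¹⁴, b¹⁵ = b¹⁵, b¹⁶ = e.
The smallest positive k with bᵏ = e is 16.

Answer: 16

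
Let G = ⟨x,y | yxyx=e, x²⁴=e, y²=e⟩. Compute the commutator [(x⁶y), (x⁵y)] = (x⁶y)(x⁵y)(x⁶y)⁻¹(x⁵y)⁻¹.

[(x⁶y), (x⁵y)] = (x⁶y)·(x⁵y)·(x⁶y)⁻¹·(x⁵y)⁻¹.
  (x⁶y) · (x⁵y) = x
  x · (x⁶y) = x⁷y
  (x⁷y) · (x⁵y) = x²

Answer: x²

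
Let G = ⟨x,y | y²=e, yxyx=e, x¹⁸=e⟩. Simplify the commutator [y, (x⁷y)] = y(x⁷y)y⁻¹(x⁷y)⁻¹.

[y, (x⁷y)] = y·(x⁷y)·y⁻¹·(x⁷y)⁻¹.
  y · (x⁷y) = x¹¹
  (x¹¹) · y = x¹¹y
  (x¹¹y) · (x⁷y) = x⁴

Answer: x⁴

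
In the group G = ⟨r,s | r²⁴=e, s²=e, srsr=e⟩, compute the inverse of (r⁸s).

The order of (r⁸s) is 2 (smallest k with (r⁸s)ᵏ = e), so (r⁸s)⁻¹ = (r⁸s)¹ = r⁸s.
Check: (r⁸s) · (r⁸s) → (r⁸s) · r⁸ = s;   s · s = e, giving e as required.

Answer: r⁸s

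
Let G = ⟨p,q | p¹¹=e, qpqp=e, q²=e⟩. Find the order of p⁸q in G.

Compute successive powers until reaching e:
  (p⁸q)¹ = p⁸q, (p⁸q)² = e.
The smallest positive k with (p⁸q)ᵏ = e is 2.

Answer: 2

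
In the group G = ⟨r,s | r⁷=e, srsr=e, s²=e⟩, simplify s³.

Compute successive powers of s, reducing at each step:
  s²: s · s = e
  s³: e · s = s

Answer: s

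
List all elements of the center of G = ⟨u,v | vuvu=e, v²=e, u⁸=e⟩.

An element z ∈ Z(G) iff z commutes with every generator.
For example u⁴ is central: (u⁴)·u = u⁵ = u·(u⁴); (u⁴)·v = u⁴v = v·(u⁴).
Whereas u ∉ Z(G) since u·v = uv ≠ u⁷v = v·u.
Checking each of the 16 elements this way gives Z(G) = {e, u⁴}, of order 2.

Answer: {e, u⁴}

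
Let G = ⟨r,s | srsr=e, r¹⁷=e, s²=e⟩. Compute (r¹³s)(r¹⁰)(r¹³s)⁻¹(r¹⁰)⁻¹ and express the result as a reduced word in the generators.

[(r¹³s), (r¹⁰)] = (r¹³s)·(r¹⁰)·(r¹³s)⁻¹·(r¹⁰)⁻¹.
  (r¹³s) · (r¹⁰) = r³s
  (r³s) · (r¹³s) = r⁷
  (r⁷) · (r⁷) = r¹⁴

Answer: r¹⁴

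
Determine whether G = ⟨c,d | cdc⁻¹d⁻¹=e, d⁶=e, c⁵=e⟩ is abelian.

Each pair of generators commutes: c·d = cd = d·c. Since the generators pairwise commute, every element of G commutes with every other, so G is abelian.

Answer: Yes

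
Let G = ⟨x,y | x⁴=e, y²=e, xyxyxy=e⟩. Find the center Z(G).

An element z ∈ Z(G) iff z commutes with every generator.
For example e is central: e·x = x = x·e; e·y = y = y·e.
Whereas x ∉ Z(G) since x·y = xy ≠ yx = y·x.
Checking each of the 24 elements this way gives Z(G) = {e}, of order 1.

Answer: {e}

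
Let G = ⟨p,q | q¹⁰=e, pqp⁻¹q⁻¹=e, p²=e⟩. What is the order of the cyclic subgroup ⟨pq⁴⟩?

|⟨pq⁴⟩| equals the order of pq⁴. Compute successive powers until reaching e:
  (pq⁴)¹ = pq⁴, (pq⁴)² = q⁸, (pq⁴)³ = pq², (pq⁴)⁴ = q⁶, (pq⁴)⁵ = p, (pq⁴)⁶ = q⁴, (pq⁴)⁷ = pq⁸, (pq⁴)⁸ = q², (pq⁴)⁹ = pq⁶, (pq⁴)¹⁰ = e.
The smallest positive k with (pq⁴)ᵏ = e is 10, so |⟨pq⁴⟩| = 10.

Answer: 10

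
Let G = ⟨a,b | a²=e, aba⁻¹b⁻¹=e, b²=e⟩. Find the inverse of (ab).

The order of (ab) is 2 (smallest k with (ab)ᵏ = e), so (ab)⁻¹ = (ab)¹ = ab.
Check: (ab) · (ab) → (ab) · a = b;   b · b = e, giving e as required.

Answer: ab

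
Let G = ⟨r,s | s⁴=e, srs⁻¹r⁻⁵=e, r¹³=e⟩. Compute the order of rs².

Compute successive powers until reaching e:
  (rs²)¹ = rs², (rs²)² = e.
The smallest positive k with (rs²)ᵏ = e is 2.

Answer: 2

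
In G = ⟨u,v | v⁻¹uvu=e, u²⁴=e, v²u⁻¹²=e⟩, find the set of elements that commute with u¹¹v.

⟨u¹¹v⟩ ⊆ C_G(u¹¹v) since powers of u¹¹v commute with u¹¹v; so |C_G(u¹¹v)| ≥ |⟨u¹¹v⟩| = 4.
By orbit–stabilizer, |C_G(u¹¹v)| = |G| / |conj. class of u¹¹v| = 48 / 12 = 4.
The 4 elements commuting with u¹¹v are {e, u¹², u¹¹v, u¹¹v⁻¹}.

Answer: {e, u¹², u¹¹v, u¹¹v⁻¹}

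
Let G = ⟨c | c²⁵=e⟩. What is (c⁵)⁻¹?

The order of (c⁵) is 5 (smallest k with (c⁵)ᵏ = e), so (c⁵)⁻¹ = (c⁵)⁴ = c²⁰.
Check: (c⁵) · (c²⁰) → (c⁵) · c²⁰ = e, giving e as required.

Answer: c²⁰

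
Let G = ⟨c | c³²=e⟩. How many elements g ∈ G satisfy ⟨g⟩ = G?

G is cyclic of order 32. An element generates G iff its order is 32, and a cyclic group of order 32 has exactly φ(32) = 16 such elements.

Answer: 16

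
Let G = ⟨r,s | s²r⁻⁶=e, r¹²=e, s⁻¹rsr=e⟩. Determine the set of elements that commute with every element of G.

An element z ∈ Z(G) iff z commutes with every generator.
For example r⁶ is central: (r⁶)·r = r⁷ = r·(r⁶); (r⁶)·s = s⁻¹ = s·(r⁶).
Whereas r ∉ Z(G) since r·s = rs ≠ r⁵s⁻¹ = s·r.
Checking each of the 24 elements this way gives Z(G) = {e, r⁶}, of order 2.

Answer: {e, r⁶}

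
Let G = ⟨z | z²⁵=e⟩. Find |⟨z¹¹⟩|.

|⟨z¹¹⟩| equals the order of z¹¹. Compute successive powers until reaching e:
  (z¹¹)¹ = z¹¹, (z¹¹)² = z²², (z¹¹)³ = z⁸, (z¹¹)⁴ = z¹⁹, (z¹¹)⁵ = z⁵, (z¹¹)⁶ = z¹⁶, (z¹¹)⁷ = z², (z¹¹)⁸ = z¹³, (z¹¹)⁹ = z²⁴, (z¹¹)¹⁰ = z¹⁰, (z¹¹)¹¹ = z²¹, (z¹¹)¹² = z⁷, (z¹¹)¹³ = z¹⁸, (z¹¹)¹⁴ = z⁴, (z¹¹)¹⁵ = z¹⁵, (z¹¹)¹⁶ = z, (z¹¹)¹⁷ = z¹², (z¹¹)¹⁸ = z²³, (z¹¹)¹⁹ = z⁹, (z¹¹)²⁰ = z²⁰, (z¹¹)²¹ = z⁶, (z¹¹)²² = z¹⁷, (z¹¹)²³ = z³, (z¹¹)²⁴ = z¹⁴, (z¹¹)²⁵ = e.
The smallest positive k with (z¹¹)ᵏ = e is 25, so |⟨z¹¹⟩| = 25.

Answer: 25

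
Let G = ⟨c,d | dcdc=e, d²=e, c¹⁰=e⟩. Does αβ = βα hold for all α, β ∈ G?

c·d = cd but d·c = c⁹d, so c·d ≠ d·c and G is not abelian.

Answer: No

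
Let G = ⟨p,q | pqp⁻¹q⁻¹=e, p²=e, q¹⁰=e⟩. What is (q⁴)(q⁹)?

Compute (q⁴) · (q⁹) by multiplying left to right and reducing via the relations at each step:
  (q⁴) · q⁹ = q³

Answer: q³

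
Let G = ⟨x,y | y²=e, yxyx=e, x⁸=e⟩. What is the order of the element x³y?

Compute successive powers until reaching e:
  (x³y)¹ = x³y, (x³y)² = e.
The smallest positive k with (x³y)ᵏ = e is 2.

Answer: 2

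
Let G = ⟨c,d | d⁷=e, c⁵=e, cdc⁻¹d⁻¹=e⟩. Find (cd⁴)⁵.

Compute successive powers of (cd⁴), reducing at each step:
  (cd⁴)²: (cd⁴) · c = c²d⁴;   (c²d⁴) · d⁴ = c²d
  (cd⁴)³: (c²d) · c = c³d;   (c³d) · d⁴ = c³d⁵
  (cd⁴)⁴: (c³d⁵) · c = c⁴d⁵;   (c⁴d⁵) · d⁴ = c⁴d²
  (cd⁴)⁵: (c⁴d²) · c = d²;   (d²) · d⁴ = d⁶

Answer: d⁶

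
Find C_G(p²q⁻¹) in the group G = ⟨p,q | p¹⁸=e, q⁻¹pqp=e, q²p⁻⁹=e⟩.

⟨p²q⁻¹⟩ ⊆ C_G(p²q⁻¹) since powers of p²q⁻¹ commute with p²q⁻¹; so |C_G(p²q⁻¹)| ≥ |⟨p²q⁻¹⟩| = 4.
By orbit–stabilizer, |C_G(p²q⁻¹)| = |G| / |conj. class of p²q⁻¹| = 36 / 9 = 4.
The 4 elements commuting with p²q⁻¹ are {e, p⁹, p²q, p²q⁻¹}.

Answer: {e, p⁹, p²q, p²q⁻¹}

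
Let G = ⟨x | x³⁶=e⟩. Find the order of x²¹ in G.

Compute successive powers until reaching e:
  (x²¹)¹ = x²¹, (x²¹)² = x⁶, (x²¹)³ = x²⁷, (x²¹)⁴ = x¹², (x²¹)⁵ = x³³, (x²¹)⁶ = x¹⁸, (x²¹)⁷ = x³, (x²¹)⁸ = x²⁴, (x²¹)⁹ = x⁹, (x²¹)¹⁰ = x³⁰, (x²¹)¹¹ = x¹⁵, (x²¹)¹² = e.
The smallest positive k with (x²¹)ᵏ = e is 12.

Answer: 12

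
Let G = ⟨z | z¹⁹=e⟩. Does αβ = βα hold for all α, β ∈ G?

G has a single generator, so G is cyclic and hence abelian.

Answer: Yes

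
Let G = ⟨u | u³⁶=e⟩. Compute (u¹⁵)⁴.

Compute successive powers of (u¹⁵), reducing at each step:
  (u¹⁵)²: (u¹⁵) · u¹⁵ = u³⁰
  (u¹⁵)³: (u³⁰) · u¹⁵ = u⁹
  (u¹⁵)⁴: (u⁹) · u¹⁵ = u²⁴

Answer: u²⁴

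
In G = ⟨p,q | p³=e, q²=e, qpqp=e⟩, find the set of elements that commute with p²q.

⟨p²q⟩ ⊆ C_G(p²q) since powers of p²q commute with p²q; so |C_G(p²q)| ≥ |⟨p²q⟩| = 2.
By orbit–stabilizer, |C_G(p²q)| = |G| / |conj. class of p²q| = 6 / 3 = 2.
The 2 elements commuting with p²q are {e, p²q}.

Answer: {e, p²q}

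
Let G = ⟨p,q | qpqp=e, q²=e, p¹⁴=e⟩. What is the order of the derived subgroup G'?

G' = [G, G] is generated by all commutators. The generator-pair commutators are: [p, q] = p².
The subgroup they normally generate is {e, p², p⁴, p⁶, p⁸, p¹⁰, p¹²}, of order 7.
Check: |G/G'| = 28/7 = 4 is the order of the abelianisation.

Answer: 7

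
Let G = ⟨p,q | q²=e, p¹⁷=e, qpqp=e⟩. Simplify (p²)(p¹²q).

Compute (p²) · (p¹²q) by multiplying left to right and reducing via the relations at each step:
  (p²) · p¹² = p¹⁴
  (p¹⁴) · q = p¹⁴q

Answer: p¹⁴q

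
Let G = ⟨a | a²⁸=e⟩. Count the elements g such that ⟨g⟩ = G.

G is cyclic of order 28. An element generates G iff its order is 28, and a cyclic group of order 28 has exactly φ(28) = 12 such elements.

Answer: 12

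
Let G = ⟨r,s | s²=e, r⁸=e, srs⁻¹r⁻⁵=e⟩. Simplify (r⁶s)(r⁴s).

Compute (r⁶s) · (r⁴s) by multiplying left to right and reducing via the relations at each step:
  (r⁶s) · r⁴ = r²s
  (r²s) · s = r²

Answer: r²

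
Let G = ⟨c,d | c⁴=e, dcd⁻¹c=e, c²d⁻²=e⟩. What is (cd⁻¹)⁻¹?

The order of (cd⁻¹) is 4 (smallest k with (cd⁻¹)ᵏ = e), so (cd⁻¹)⁻¹ = (cd⁻¹)³ = cd.
Check: (cd⁻¹) · (cd) → (cd⁻¹) · c = d⁻¹;   (d⁻¹) · d = e, giving e as required.

Answer: cd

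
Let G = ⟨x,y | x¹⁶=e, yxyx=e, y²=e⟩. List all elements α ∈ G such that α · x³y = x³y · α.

⟨x³y⟩ ⊆ C_G(x³y) since powers of x³y commute with x³y; so |C_G(x³y)| ≥ |⟨x³y⟩| = 2.
By orbit–stabilizer, |C_G(x³y)| = |G| / |conj. class of x³y| = 32 / 8 = 4.
The 4 elements commuting with x³y are {e, x⁸, x³y, x¹¹y}.

Answer: {e, x⁸, x³y, x¹¹y}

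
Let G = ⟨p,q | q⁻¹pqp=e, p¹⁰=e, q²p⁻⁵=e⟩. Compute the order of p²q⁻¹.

Compute successive powers until reaching e:
  (p²q⁻¹)¹ = p²q⁻¹, (p²q⁻¹)² = p⁵, (p²q⁻¹)³ = p²q, (p²q⁻¹)⁴ = e.
The smallest positive k with (p²q⁻¹)ᵏ = e is 4.

Answer: 4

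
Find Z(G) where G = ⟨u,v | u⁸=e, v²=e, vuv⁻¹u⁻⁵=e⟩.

An element z ∈ Z(G) iff z commutes with every generator.
For example u² is central: (u²)·u = u³ = u·(u²); (u²)·v = u²v = v·(u²).
Whereas u ∉ Z(G) since u·v = uv ≠ u⁵v = v·u.
Checking each of the 16 elements this way gives Z(G) = {e, u², u⁴, u⁶}, of order 4.

Answer: {e, u², u⁴, u⁶}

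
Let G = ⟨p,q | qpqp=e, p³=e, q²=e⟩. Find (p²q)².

Compute successive powers of (p²q), reducing at each step:
  (p²q)²: (p²q) · p² = q;   q · q = e

Answer: e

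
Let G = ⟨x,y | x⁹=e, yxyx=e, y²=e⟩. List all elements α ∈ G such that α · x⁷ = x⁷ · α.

⟨x⁷⟩ ⊆ C_G(x⁷) since powers of x⁷ commute with x⁷; so |C_G(x⁷)| ≥ |⟨x⁷⟩| = 9.
By orbit–stabilizer, |C_G(x⁷)| = |G| / |conj. class of x⁷| = 18 / 2 = 9.
The 9 elements commuting with x⁷ are {e, x, x², x³, x⁴, x⁵, x⁶, x⁷, x⁸}.

Answer: {e, x, x², x³, x⁴, x⁵, x⁶, x⁷, x⁸}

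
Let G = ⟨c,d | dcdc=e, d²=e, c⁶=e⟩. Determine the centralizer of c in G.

⟨c⟩ ⊆ C_G(c) since powers of c commute with c; so |C_G(c)| ≥ |⟨c⟩| = 6.
By orbit–stabilizer, |C_G(c)| = |G| / |conj. class of c| = 12 / 2 = 6.
The 6 elements commuting with c are {e, c, c², c³, c⁴, c⁵}.

Answer: {e, c, c², c³, c⁴, c⁵}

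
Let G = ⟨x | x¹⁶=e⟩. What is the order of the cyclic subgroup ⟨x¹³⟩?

|⟨x¹³⟩| equals the order of x¹³. Compute successive powers until reaching e:
  (x¹³)¹ = x¹³, (x¹³)² = x¹⁰, (x¹³)³ = x⁷, (x¹³)⁴ = x⁴, (x¹³)⁵ = x, (x¹³)⁶ = x¹⁴, (x¹³)⁷ = x¹¹, (x¹³)⁸ = x⁸, (x¹³)⁹ = x⁵, (x¹³)¹⁰ = x², (x¹³)¹¹ = x¹⁵, (x¹³)¹² = x¹², (x¹³)¹³ = x⁹, (x¹³)¹⁴ = x⁶, (x¹³)¹⁵ = x³, (x¹³)¹⁶ = e.
The smallest positive k with (x¹³)ᵏ = e is 16, so |⟨x¹³⟩| = 16.

Answer: 16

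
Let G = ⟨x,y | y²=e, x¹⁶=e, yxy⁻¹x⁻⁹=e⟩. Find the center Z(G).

An element z ∈ Z(G) iff z commutes with every generator.
For example x² is central: (x²)·x = x³ = x·(x²); (x²)·y = x²y = y·(x²).
Whereas x ∉ Z(G) since x·y = xy ≠ x⁹y = y·x.
Checking each of the 32 elements this way gives Z(G) = {e, x², x⁴, x⁶, x⁸, x¹⁰, x¹², x¹⁴}, of order 8.

Answer: {e, x², x⁴, x⁶, x⁸, x¹⁰, x¹², x¹⁴}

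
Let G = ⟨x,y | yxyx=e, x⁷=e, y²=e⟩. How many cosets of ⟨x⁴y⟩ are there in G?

First find ord(x⁴y) by computing successive powers:
  (x⁴y)¹ = x⁴y, (x⁴y)² = e.
So |⟨x⁴y⟩| = ord(x⁴y) = 2. With |G| = 14, by Lagrange [G : ⟨x⁴y⟩] = 14/2 = 7.

Answer: 7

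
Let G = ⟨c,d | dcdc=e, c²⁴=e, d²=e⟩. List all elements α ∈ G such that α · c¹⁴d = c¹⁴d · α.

⟨c¹⁴d⟩ ⊆ C_G(c¹⁴d) since powers of c¹⁴d commute with c¹⁴d; so |C_G(c¹⁴d)| ≥ |⟨c¹⁴d⟩| = 2.
By orbit–stabilizer, |C_G(c¹⁴d)| = |G| / |conj. class of c¹⁴d| = 48 / 12 = 4.
The 4 elements commuting with c¹⁴d are {e, c¹², c²d, c¹⁴d}.

Answer: {e, c¹², c²d, c¹⁴d}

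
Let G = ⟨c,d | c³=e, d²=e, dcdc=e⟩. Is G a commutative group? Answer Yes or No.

c·d = cd but d·c = c²d, so c·d ≠ d·c and G is not abelian.

Answer: No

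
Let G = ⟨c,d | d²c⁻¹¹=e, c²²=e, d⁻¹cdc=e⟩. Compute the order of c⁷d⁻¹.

Compute successive powers until reaching e:
  (c⁷d⁻¹)¹ = c⁷d⁻¹, (c⁷d⁻¹)² = c¹¹, (c⁷d⁻¹)³ = c⁷d, (c⁷d⁻¹)⁴ = e.
The smallest positive k with (c⁷d⁻¹)ᵏ = e is 4.

Answer: 4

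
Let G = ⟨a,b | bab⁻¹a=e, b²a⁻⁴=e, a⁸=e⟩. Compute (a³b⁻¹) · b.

Compute (a³b⁻¹) · b by multiplying left to right and reducing via the relations at each step:
  (a³b⁻¹) · b = a³

Answer: a³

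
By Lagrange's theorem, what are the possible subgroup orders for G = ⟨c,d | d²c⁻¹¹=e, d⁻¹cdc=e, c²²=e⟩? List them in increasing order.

|G| = 44 = 2² · 11. By Lagrange's theorem the order of any subgroup divides 44; the divisors of 44 are 1, 2, 4, 11, 22, 44.

Answer: 1, 2, 4, 11, 22, 44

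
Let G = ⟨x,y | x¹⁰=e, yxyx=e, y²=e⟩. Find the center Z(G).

An element z ∈ Z(G) iff z commutes with every generator.
For example x⁵ is central: (x⁵)·x = x⁶ = x·(x⁵); (x⁵)·y = x⁵y = y·(x⁵).
Whereas x ∉ Z(G) since x·y = xy ≠ x⁹y = y·x.
Checking each of the 20 elements this way gives Z(G) = {e, x⁵}, of order 2.

Answer: {e, x⁵}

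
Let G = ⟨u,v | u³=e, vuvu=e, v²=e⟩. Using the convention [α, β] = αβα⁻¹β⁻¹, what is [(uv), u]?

[(uv), u] = (uv)·u·(uv)⁻¹·u⁻¹.
  (uv) · u = v
  v · (uv) = u²
  (u²) · (u²) = u

Answer: u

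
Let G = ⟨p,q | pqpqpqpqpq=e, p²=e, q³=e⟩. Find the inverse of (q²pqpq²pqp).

The order of (q²pqpq²pqp) is 5 (smallest k with (q²pqpq²pqp)ᵏ = e), so (q²pqpq²pqp)⁻¹ = (q²pqpq²pqp)⁴ = pq²pqpq²pq.
Check: (q²pqpq²pqp) · (pq²pqpq²pq) → (q²pqpq²pqp) · p = q²pqpq²pq;   (q²pqpq²pq) · q² = q²pqpq²p;   (q²pqpq²p) · p = q²pqpq²;   (q²pqpq²) · q = q²pqp;   (q²pqp) · p = q²pq;   (q²pq) · q² = q²p;   (q²p) · p = q²;   (q²) · q = e, giving e as required.

Answer: pq²pqpq²pq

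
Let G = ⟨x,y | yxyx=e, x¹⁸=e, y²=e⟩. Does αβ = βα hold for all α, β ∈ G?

x·y = xy but y·x = x¹⁷y, so x·y ≠ y·x and G is not abelian.

Answer: No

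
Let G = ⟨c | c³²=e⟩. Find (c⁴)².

Compute successive powers of (c⁴), reducing at each step:
  (c⁴)²: (c⁴) · c⁴ = c⁸

Answer: c⁸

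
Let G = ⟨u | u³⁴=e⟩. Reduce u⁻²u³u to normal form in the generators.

Multiply left to right, reducing at each step:
  (u³²) · u³ = u
  u · u = u²

Answer: u²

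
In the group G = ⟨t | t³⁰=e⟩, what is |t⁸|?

Compute successive powers until reaching e:
  (t⁸)¹ = t⁸, (t⁸)² = t¹⁶, (t⁸)³ = t²⁴, (t⁸)⁴ = t², (t⁸)⁵ = t¹⁰, (t⁸)⁶ = t¹⁸, (t⁸)⁷ = t²⁶, (t⁸)⁸ = t⁴, (t⁸)⁹ = t¹², (t⁸)¹⁰ = t²⁰, (t⁸)¹¹ = t²⁸, (t⁸)¹² = t⁶, (t⁸)¹³ = t¹⁴, (t⁸)¹⁴ = t²², (t⁸)¹⁵ = e.
The smallest positive k with (t⁸)ᵏ = e is 15.

Answer: 15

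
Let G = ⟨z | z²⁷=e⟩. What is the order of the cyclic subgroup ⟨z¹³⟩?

|⟨z¹³⟩| equals the order of z¹³. Compute successive powers until reaching e:
  (z¹³)¹ = z¹³, (z¹³)² = z²⁶, (z¹³)³ = z¹², (z¹³)⁴ = z²⁵, (z¹³)⁵ = z¹¹, (z¹³)⁶ = z²⁴, (z¹³)⁷ = z¹⁰, (z¹³)⁸ = z²³, (z¹³)⁹ = z⁹, (z¹³)¹⁰ = z²², (z¹³)¹¹ = z⁸, (z¹³)¹² = z²¹, (z¹³)¹³ = z⁷, (z¹³)¹⁴ = z²⁰, (z¹³)¹⁵ = z⁶, (z¹³)¹⁶ = z¹⁹, (z¹³)¹⁷ = z⁵, (z¹³)¹⁸ = z¹⁸, (z¹³)¹⁹ = z⁴, (z¹³)²⁰ = z¹⁷, (z¹³)²¹ = z³, (z¹³)²² = z¹⁶, (z¹³)²³ = z², (z¹³)²⁴ = z¹⁵, (z¹³)²⁵ = z, (z¹³)²⁶ = z¹⁴, (z¹³)²⁷ = e.
The smallest positive k with (z¹³)ᵏ = e is 27, so |⟨z¹³⟩| = 27.

Answer: 27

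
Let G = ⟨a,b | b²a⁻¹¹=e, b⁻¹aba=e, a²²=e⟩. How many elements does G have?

Enumerate words in the generators, reducing via the relations: the distinct elements are
  {a, b, e, ab, a², a³, a⁴, a⁵, a⁶, a⁷, a⁸, a⁹, a²b, a²¹, a²⁰, a³b, a¹², a¹³, a¹¹, a¹⁰, a¹⁴, a¹⁵, a¹⁶, a¹⁷, a¹⁸, a¹⁹, a⁴b, a⁵b, a⁶b, a⁷b, a⁸b, a⁹b, b⁻¹, ab⁻¹, a¹⁰b, a²b⁻¹, a³b⁻¹, a⁴b⁻¹, a⁵b⁻¹, a⁶b⁻¹, a⁷b⁻¹, a⁸b⁻¹, a⁹b⁻¹, a¹⁰b⁻¹}.
No further products give new elements, so |G| = 44.

Answer: 44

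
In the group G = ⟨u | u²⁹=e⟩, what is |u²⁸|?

Compute successive powers until reaching e:
  (u²⁸)¹ = u²⁸, (u²⁸)² = u²⁷, (u²⁸)³ = u²⁶, (u²⁸)⁴ = u²⁵, (u²⁸)⁵ = u²⁴, (u²⁸)⁶ = u²³, (u²⁸)⁷ = u²², (u²⁸)⁸ = u²¹, (u²⁸)⁹ = u²⁰, (u²⁸)¹⁰ = u¹⁹, (u²⁸)¹¹ = u¹⁸, (u²⁸)¹² = u¹⁷, (u²⁸)¹³ = u¹⁶, (u²⁸)¹⁴ = u¹⁵, (u²⁸)¹⁵ = u¹⁴, (u²⁸)¹⁶ = u¹³, (u²⁸)¹⁷ = u¹², (u²⁸)¹⁸ = u¹¹, (u²⁸)¹⁹ = u¹⁰, (u²⁸)²⁰ = u⁹, (u²⁸)²¹ = u⁸, (u²⁸)²² = u⁷, (u²⁸)²³ = u⁶, (u²⁸)²⁴ = u⁵, (u²⁸)²⁵ = u⁴, (u²⁸)²⁶ = u³, (u²⁸)²⁷ = u², (u²⁸)²⁸ = u, (u²⁸)²⁹ = e.
The smallest positive k with (u²⁸)ᵏ = e is 29.

Answer: 29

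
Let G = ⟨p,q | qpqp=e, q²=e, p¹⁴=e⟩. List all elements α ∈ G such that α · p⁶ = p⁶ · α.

⟨p⁶⟩ ⊆ C_G(p⁶) since powers of p⁶ commute with p⁶; so |C_G(p⁶)| ≥ |⟨p⁶⟩| = 7.
By orbit–stabilizer, |C_G(p⁶)| = |G| / |conj. class of p⁶| = 28 / 2 = 14.
The 14 elements commuting with p⁶ are {e, p, p², p³, p⁴, p⁵, p⁶, p⁷, p⁸, p⁹, p¹⁰, p¹¹, p¹², p¹³}.

Answer: {e, p, p², p³, p⁴, p⁵, p⁶, p⁷, p⁸, p⁹, p¹⁰, p¹¹, p¹², p¹³}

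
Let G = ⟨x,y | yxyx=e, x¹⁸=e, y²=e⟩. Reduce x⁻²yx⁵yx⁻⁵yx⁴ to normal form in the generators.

Multiply left to right, reducing at each step:
  (x¹⁶) · y = x¹⁶y
  (x¹⁶y) · x⁵ = x¹¹y
  (x¹¹y) · y = x¹¹
  (x¹¹) · x⁻⁵ = x⁶
  (x⁶) · y = x⁶y
  (x⁶y) · x⁴ = x²y

Answer: x²y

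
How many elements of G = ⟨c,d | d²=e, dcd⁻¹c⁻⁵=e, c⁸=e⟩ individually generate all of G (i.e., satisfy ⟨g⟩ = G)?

⟨g⟩ = G would require ord(g) = |G| = 16, but the maximum element order in G is 8 < 16. So G is not cyclic and no single element generates it: the count is 0.

Answer: 0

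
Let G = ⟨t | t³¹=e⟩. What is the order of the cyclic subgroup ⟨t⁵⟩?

|⟨t⁵⟩| equals the order of t⁵. Compute successive powers until reaching e:
  (t⁵)¹ = t⁵, (t⁵)² = t¹⁰, (t⁵)³ = t¹⁵, (t⁵)⁴ = t²⁰, (t⁵)⁵ = t²⁵, (t⁵)⁶ = t³⁰, (t⁵)⁷ = t⁴, (t⁵)⁸ = t⁹, (t⁵)⁹ = t¹⁴, (t⁵)¹⁰ = t¹⁹, (t⁵)¹¹ = t²⁴, (t⁵)¹² = t²⁹, (t⁵)¹³ = t³, (t⁵)¹⁴ = t⁸, (t⁵)¹⁵ = t¹³, (t⁵)¹⁶ = t¹⁸, (t⁵)¹⁷ = t²³, (t⁵)¹⁸ = t²⁸, (t⁵)¹⁹ = t², (t⁵)²⁰ = t⁷, (t⁵)²¹ = t¹², (t⁵)²² = t¹⁷, (t⁵)²³ = t²², (t⁵)²⁴ = t²⁷, (t⁵)²⁵ = t, (t⁵)²⁶ = t⁶, (t⁵)²⁷ = t¹¹, (t⁵)²⁸ = t¹⁶, (t⁵)²⁹ = t²¹, (t⁵)³⁰ = t²⁶, (t⁵)³¹ = e.
The smallest positive k with (t⁵)ᵏ = e is 31, so |⟨t⁵⟩| = 31.

Answer: 31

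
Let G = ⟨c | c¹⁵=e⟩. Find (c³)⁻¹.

The order of (c³) is 5 (smallest k with (c³)ᵏ = e), so (c³)⁻¹ = (c³)⁴ = c¹².
Check: (c³) · (c¹²) → (c³) · c¹² = e, giving e as required.

Answer: c¹²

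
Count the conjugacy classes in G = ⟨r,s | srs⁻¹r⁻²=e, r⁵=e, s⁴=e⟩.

The conjugacy classes (representative and size) are:
  [e] (size 1), [r⁴] (size 4), [r²s] (size 5), [s²] (size 5), [r³s³] (size 5).
Class equation: 1 + 4 + 5 + 5 + 5 = 20 = |G|. So G has 5 conjugacy classes.

Answer: 5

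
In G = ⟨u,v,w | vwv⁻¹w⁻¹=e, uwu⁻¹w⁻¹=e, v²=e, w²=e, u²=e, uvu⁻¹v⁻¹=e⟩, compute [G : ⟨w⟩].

First find ord(w) by computing successive powers:
  w¹ = w, w² = e.
So |⟨w⟩| = ord(w) = 2. With |G| = 8, by Lagrange [G : ⟨w⟩] = 8/2 = 4.

Answer: 4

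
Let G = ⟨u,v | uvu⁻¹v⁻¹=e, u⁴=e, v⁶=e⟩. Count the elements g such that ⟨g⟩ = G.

⟨g⟩ = G would require ord(g) = |G| = 24, but the maximum element order in G is 12 < 24. So G is not cyclic and no single element generates it: the count is 0.

Answer: 0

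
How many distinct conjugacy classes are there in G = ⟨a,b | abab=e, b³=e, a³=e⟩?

The conjugacy classes (representative and size) are:
  [e] (size 1), [ba²] (size 4), [b²a] (size 4), [a²b²] (size 3).
Class equation: 1 + 4 + 4 + 3 = 12 = |G|. So G has 4 conjugacy classes.

Answer: 4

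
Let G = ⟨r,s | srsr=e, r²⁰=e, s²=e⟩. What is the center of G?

An element z ∈ Z(G) iff z commutes with every generator.
For example r¹⁰ is central: (r¹⁰)·r = r¹¹ = r·(r¹⁰); (r¹⁰)·s = r¹⁰s = s·(r¹⁰).
Whereas r ∉ Z(G) since r·s = rs ≠ r¹⁹s = s·r.
Checking each of the 40 elements this way gives Z(G) = {e, r¹⁰}, of order 2.

Answer: {e, r¹⁰}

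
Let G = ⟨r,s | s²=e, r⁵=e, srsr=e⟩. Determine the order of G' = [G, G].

G' = [G, G] is generated by all commutators. The generator-pair commutators are: [r, s] = r².
The subgroup they normally generate is {e, r, r², r³, r⁴}, of order 5.
Check: |G/G'| = 10/5 = 2 is the order of the abelianisation.

Answer: 5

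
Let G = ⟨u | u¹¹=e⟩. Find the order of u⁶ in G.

Compute successive powers until reaching e:
  (u⁶)¹ = u⁶, (u⁶)² = u, (u⁶)³ = u⁷, (u⁶)⁴ = u², (u⁶)⁵ = u⁸, (u⁶)⁶ = u³, (u⁶)⁷ = u⁹, (u⁶)⁸ = u⁴, (u⁶)⁹ = u¹⁰, (u⁶)¹⁰ = u⁵, (u⁶)¹¹ = e.
The smallest positive k with (u⁶)ᵏ = e is 11.

Answer: 11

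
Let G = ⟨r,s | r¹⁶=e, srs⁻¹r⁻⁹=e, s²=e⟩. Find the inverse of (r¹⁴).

The order of (r¹⁴) is 8 (smallest k with (r¹⁴)ᵏ = e), so (r¹⁴)⁻¹ = (r¹⁴)⁷ = r².
Check: (r¹⁴) · (r²) → (r¹⁴) · r² = e, giving e as required.

Answer: r²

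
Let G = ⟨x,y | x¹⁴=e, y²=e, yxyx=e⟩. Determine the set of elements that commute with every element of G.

An element z ∈ Z(G) iff z commutes with every generator.
For example x⁷ is central: (x⁷)·x = x⁸ = x·(x⁷); (x⁷)·y = x⁷y = y·(x⁷).
Whereas x ∉ Z(G) since x·y = xy ≠ x¹³y = y·x.
Checking each of the 28 elements this way gives Z(G) = {e, x⁷}, of order 2.

Answer: {e, x⁷}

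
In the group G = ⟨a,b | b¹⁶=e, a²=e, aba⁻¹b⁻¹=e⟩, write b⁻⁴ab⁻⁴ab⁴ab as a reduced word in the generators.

Multiply left to right, reducing at each step:
  (b¹²) · a = ab¹²
  (ab¹²) · b⁻⁴ = ab⁸
  (ab⁸) · a = b⁸
  (b⁸) · b⁴ = b¹²
  (b¹²) · a = ab¹²
  (ab¹²) · b = ab¹³

Answer: ab¹³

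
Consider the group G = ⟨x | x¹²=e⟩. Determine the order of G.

G is generated by a single element, so G is cyclic. The relator gives x¹² = e and no smaller power is forced to be e, so the 12 powers {e, x, x², x³, x⁴, x⁵, x⁶, x⁷, x⁸, x⁹, x¹¹, x¹⁰} are distinct. Hence |G| = 12.

Answer: 12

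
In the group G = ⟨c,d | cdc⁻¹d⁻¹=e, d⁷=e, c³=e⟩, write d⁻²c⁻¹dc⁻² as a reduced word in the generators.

Multiply left to right, reducing at each step:
  (d⁵) · c⁻¹ = c²d⁵
  (c²d⁵) · d = c²d⁶
  (c²d⁶) · c⁻² = d⁶

Answer: d⁶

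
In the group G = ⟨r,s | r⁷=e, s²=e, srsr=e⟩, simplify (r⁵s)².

Compute successive powers of (r⁵s), reducing at each step:
  (r⁵s)²: (r⁵s) · r⁵ = s;   s · s = e

Answer: e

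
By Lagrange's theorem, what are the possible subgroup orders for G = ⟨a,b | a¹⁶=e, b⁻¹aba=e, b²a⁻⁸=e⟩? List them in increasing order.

|G| = 32 = 2⁵. By Lagrange's theorem the order of any subgroup divides 32; the divisors of 32 are 1, 2, 4, 8, 16, 32.

Answer: 1, 2, 4, 8, 16, 32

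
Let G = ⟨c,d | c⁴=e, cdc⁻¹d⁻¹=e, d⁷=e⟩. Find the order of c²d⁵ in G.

Compute successive powers until reaching e:
  (c²d⁵)¹ = c²d⁵, (c²d⁵)² = d³, (c²d⁵)³ = c²d, (c²d⁵)⁴ = d⁶, (c²d⁵)⁵ = c²d⁴, (c²d⁵)⁶ = d², (c²d⁵)⁷ = c², (c²d⁵)⁸ = d⁵, (c²d⁵)⁹ = c²d³, (c²d⁵)¹⁰ = d, (c²d⁵)¹¹ = c²d⁶, (c²d⁵)¹² = d⁴, (c²d⁵)¹³ = c²d², (c²d⁵)¹⁴ = e.
The smallest positive k with (c²d⁵)ᵏ = e is 14.

Answer: 14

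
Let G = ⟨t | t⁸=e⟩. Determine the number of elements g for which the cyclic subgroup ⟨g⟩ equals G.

G is cyclic of order 8. An element generates G iff its order is 8, and a cyclic group of order 8 has exactly φ(8) = 4 such elements.

Answer: 4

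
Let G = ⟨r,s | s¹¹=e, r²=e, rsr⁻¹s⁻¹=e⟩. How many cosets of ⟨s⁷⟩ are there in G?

First find ord(s⁷) by computing successive powers:
  (s⁷)¹ = s⁷, (s⁷)² = s³, (s⁷)³ = s¹⁰, (s⁷)⁴ = s⁶, (s⁷)⁵ = s², (s⁷)⁶ = s⁹, (s⁷)⁷ = s⁵, (s⁷)⁸ = s, (s⁷)⁹ = s⁸, (s⁷)¹⁰ = s⁴, (s⁷)¹¹ = e.
So |⟨s⁷⟩| = ord(s⁷) = 11. With |G| = 22, by Lagrange [G : ⟨s⁷⟩] = 22/11 = 2.

Answer: 2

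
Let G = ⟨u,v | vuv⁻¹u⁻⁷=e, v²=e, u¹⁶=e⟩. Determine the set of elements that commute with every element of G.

An element z ∈ Z(G) iff z commutes with every generator.
For example u⁸ is central: (u⁸)·u = u⁹ = u·(u⁸); (u⁸)·v = u⁸v = v·(u⁸).
Whereas u ∉ Z(G) since u·v = uv ≠ u⁷v = v·u.
Checking each of the 32 elements this way gives Z(G) = {e, u⁸}, of order 2.

Answer: {e, u⁸}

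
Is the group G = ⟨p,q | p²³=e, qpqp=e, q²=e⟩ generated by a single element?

Every cyclic group is abelian. But p·q = pq while q·p = p²²q, so p·q ≠ q·p and G is not abelian. Hence G is not cyclic.

Answer: No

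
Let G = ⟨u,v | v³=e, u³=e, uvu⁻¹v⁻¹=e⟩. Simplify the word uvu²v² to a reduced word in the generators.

Multiply left to right, reducing at each step:
  u · v = uv
  (uv) · u² = v
  v · v² = e

Answer: e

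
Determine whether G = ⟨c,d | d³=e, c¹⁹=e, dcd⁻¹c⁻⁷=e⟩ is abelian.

c·d = cd but d·c = c⁷d, so c·d ≠ d·c and G is not abelian.

Answer: No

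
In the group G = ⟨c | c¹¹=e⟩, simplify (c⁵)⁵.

Compute successive powers of (c⁵), reducing at each step:
  (c⁵)²: (c⁵) · c⁵ = c¹⁰
  (c⁵)³: (c¹⁰) · c⁵ = c⁴
  (c⁵)⁴: (c⁴) · c⁵ = c⁹
  (c⁵)⁵: (c⁹) · c⁵ = c³

Answer: c³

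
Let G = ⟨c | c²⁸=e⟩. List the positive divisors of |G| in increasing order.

|G| = 28 = 2² · 7. By Lagrange's theorem the order of any subgroup divides 28; the divisors of 28 are 1, 2, 4, 7, 14, 28.

Answer: 1, 2, 4, 7, 14, 28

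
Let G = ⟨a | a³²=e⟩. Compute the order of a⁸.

Compute successive powers until reaching e:
  (a⁸)¹ = a⁸, (a⁸)² = a¹⁶, (a⁸)³ = a²⁴, (a⁸)⁴ = e.
The smallest positive k with (a⁸)ᵏ = e is 4.

Answer: 4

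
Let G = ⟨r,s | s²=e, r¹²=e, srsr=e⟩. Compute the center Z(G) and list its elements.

An element z ∈ Z(G) iff z commutes with every generator.
For example r⁶ is central: (r⁶)·r = r⁷ = r·(r⁶); (r⁶)·s = r⁶s = s·(r⁶).
Whereas r ∉ Z(G) since r·s = rs ≠ r¹¹s = s·r.
Checking each of the 24 elements this way gives Z(G) = {e, r⁶}, of order 2.

Answer: {e, r⁶}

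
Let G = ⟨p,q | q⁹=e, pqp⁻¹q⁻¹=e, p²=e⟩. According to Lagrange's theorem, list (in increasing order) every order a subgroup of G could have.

|G| = 18 = 2 · 3². By Lagrange's theorem the order of any subgroup divides 18; the divisors of 18 are 1, 2, 3, 6, 9, 18.

Answer: 1, 2, 3, 6, 9, 18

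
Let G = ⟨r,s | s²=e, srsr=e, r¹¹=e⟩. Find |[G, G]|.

G' = [G, G] is generated by all commutators. The generator-pair commutators are: [r, s] = r².
The subgroup they normally generate is {e, r, r², r³, r⁴, r⁵, r⁶, r⁷, r⁸, r⁹, r¹⁰}, of order 11.
Check: |G/G'| = 22/11 = 2 is the order of the abelianisation.

Answer: 11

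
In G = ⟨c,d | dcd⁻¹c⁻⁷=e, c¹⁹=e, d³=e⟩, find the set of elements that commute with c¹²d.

⟨c¹²d⟩ ⊆ C_G(c¹²d) since powers of c¹²d commute with c¹²d; so |C_G(c¹²d)| ≥ |⟨c¹²d⟩| = 3.
By orbit–stabilizer, |C_G(c¹²d)| = |G| / |conj. class of c¹²d| = 57 / 19 = 3.
The 3 elements commuting with c¹²d are {e, cd², c¹²d}.

Answer: {e, cd², c¹²d}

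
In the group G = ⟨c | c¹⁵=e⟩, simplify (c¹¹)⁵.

Compute successive powers of (c¹¹), reducing at each step:
  (c¹¹)²: (c¹¹) · c¹¹ = c⁷
  (c¹¹)³: (c⁷) · c¹¹ = c³
  (c¹¹)⁴: (c³) · c¹¹ = c¹⁴
  (c¹¹)⁵: (c¹⁴) · c¹¹ = c¹⁰

Answer: c¹⁰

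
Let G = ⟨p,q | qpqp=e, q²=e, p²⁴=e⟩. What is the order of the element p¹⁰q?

Compute successive powers until reaching e:
  (p¹⁰q)¹ = p¹⁰q, (p¹⁰q)² = e.
The smallest positive k with (p¹⁰q)ᵏ = e is 2.

Answer: 2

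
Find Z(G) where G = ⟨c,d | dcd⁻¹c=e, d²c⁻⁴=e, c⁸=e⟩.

An element z ∈ Z(G) iff z commutes with every generator.
For example c⁴ is central: (c⁴)·c = c⁵ = c·(c⁴); (c⁴)·d = d⁻¹ = d·(c⁴).
Whereas c ∉ Z(G) since c·d = cd ≠ c³d⁻¹ = d·c.
Checking each of the 16 elements this way gives Z(G) = {e, c⁴}, of order 2.

Answer: {e, c⁴}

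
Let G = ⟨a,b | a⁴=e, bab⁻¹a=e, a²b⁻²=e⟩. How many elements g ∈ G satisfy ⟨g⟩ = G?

⟨g⟩ = G would require ord(g) = |G| = 8, but the maximum element order in G is 4 < 8. So G is not cyclic and no single element generates it: the count is 0.

Answer: 0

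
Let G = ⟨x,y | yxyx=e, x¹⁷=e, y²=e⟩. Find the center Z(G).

An element z ∈ Z(G) iff z commutes with every generator.
For example e is central: e·x = x = x·e; e·y = y = y·e.
Whereas x ∉ Z(G) since x·y = xy ≠ x¹⁶y = y·x.
Checking each of the 34 elements this way gives Z(G) = {e}, of order 1.

Answer: {e}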